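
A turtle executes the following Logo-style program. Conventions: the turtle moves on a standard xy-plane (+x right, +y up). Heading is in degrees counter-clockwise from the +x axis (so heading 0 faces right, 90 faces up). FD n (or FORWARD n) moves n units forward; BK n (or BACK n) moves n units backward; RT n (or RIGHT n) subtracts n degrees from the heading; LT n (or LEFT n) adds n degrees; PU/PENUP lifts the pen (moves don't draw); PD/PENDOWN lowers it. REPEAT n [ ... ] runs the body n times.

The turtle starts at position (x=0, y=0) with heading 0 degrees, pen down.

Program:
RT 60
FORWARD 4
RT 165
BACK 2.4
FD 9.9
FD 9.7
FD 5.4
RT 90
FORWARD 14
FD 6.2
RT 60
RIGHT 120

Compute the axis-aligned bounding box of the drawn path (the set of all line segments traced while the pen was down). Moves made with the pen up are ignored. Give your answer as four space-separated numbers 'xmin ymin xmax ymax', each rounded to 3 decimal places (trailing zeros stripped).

Executing turtle program step by step:
Start: pos=(0,0), heading=0, pen down
RT 60: heading 0 -> 300
FD 4: (0,0) -> (2,-3.464) [heading=300, draw]
RT 165: heading 300 -> 135
BK 2.4: (2,-3.464) -> (3.697,-5.161) [heading=135, draw]
FD 9.9: (3.697,-5.161) -> (-3.303,1.839) [heading=135, draw]
FD 9.7: (-3.303,1.839) -> (-10.162,8.698) [heading=135, draw]
FD 5.4: (-10.162,8.698) -> (-13.981,12.517) [heading=135, draw]
RT 90: heading 135 -> 45
FD 14: (-13.981,12.517) -> (-4.081,22.416) [heading=45, draw]
FD 6.2: (-4.081,22.416) -> (0.303,26.8) [heading=45, draw]
RT 60: heading 45 -> 345
RT 120: heading 345 -> 225
Final: pos=(0.303,26.8), heading=225, 7 segment(s) drawn

Segment endpoints: x in {-13.981, -10.162, -4.081, -3.303, 0, 0.303, 2, 3.697}, y in {-5.161, -3.464, 0, 1.839, 8.698, 12.517, 22.416, 26.8}
xmin=-13.981, ymin=-5.161, xmax=3.697, ymax=26.8

Answer: -13.981 -5.161 3.697 26.8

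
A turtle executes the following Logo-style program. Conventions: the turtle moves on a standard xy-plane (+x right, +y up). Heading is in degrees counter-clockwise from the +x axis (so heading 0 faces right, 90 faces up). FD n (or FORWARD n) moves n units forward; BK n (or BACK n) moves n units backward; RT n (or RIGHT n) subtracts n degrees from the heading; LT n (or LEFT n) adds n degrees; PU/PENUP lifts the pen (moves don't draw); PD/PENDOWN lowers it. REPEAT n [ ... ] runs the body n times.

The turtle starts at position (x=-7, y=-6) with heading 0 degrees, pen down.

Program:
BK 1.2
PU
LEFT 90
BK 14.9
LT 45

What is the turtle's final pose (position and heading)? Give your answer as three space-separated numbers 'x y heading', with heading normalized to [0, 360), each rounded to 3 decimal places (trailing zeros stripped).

Answer: -8.2 -20.9 135

Derivation:
Executing turtle program step by step:
Start: pos=(-7,-6), heading=0, pen down
BK 1.2: (-7,-6) -> (-8.2,-6) [heading=0, draw]
PU: pen up
LT 90: heading 0 -> 90
BK 14.9: (-8.2,-6) -> (-8.2,-20.9) [heading=90, move]
LT 45: heading 90 -> 135
Final: pos=(-8.2,-20.9), heading=135, 1 segment(s) drawn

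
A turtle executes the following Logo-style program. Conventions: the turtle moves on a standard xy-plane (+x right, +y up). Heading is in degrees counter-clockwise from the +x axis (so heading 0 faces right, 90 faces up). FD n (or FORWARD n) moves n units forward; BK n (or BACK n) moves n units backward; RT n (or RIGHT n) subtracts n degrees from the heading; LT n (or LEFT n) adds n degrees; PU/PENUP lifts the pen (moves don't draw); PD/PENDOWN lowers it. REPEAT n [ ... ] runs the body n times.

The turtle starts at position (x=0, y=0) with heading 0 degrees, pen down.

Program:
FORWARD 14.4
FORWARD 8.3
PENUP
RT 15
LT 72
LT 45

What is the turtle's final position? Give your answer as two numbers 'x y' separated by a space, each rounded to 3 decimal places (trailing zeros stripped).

Answer: 22.7 0

Derivation:
Executing turtle program step by step:
Start: pos=(0,0), heading=0, pen down
FD 14.4: (0,0) -> (14.4,0) [heading=0, draw]
FD 8.3: (14.4,0) -> (22.7,0) [heading=0, draw]
PU: pen up
RT 15: heading 0 -> 345
LT 72: heading 345 -> 57
LT 45: heading 57 -> 102
Final: pos=(22.7,0), heading=102, 2 segment(s) drawn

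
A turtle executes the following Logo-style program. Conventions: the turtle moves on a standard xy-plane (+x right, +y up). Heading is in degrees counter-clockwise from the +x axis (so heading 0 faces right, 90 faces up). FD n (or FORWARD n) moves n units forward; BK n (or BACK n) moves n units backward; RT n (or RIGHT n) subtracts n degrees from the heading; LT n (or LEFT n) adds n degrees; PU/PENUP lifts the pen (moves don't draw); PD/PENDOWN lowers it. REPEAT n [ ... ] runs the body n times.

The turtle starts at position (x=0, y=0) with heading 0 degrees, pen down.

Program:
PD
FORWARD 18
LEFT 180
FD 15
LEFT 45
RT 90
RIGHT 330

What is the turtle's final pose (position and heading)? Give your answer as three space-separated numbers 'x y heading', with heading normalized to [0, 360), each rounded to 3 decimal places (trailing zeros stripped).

Answer: 3 0 165

Derivation:
Executing turtle program step by step:
Start: pos=(0,0), heading=0, pen down
PD: pen down
FD 18: (0,0) -> (18,0) [heading=0, draw]
LT 180: heading 0 -> 180
FD 15: (18,0) -> (3,0) [heading=180, draw]
LT 45: heading 180 -> 225
RT 90: heading 225 -> 135
RT 330: heading 135 -> 165
Final: pos=(3,0), heading=165, 2 segment(s) drawn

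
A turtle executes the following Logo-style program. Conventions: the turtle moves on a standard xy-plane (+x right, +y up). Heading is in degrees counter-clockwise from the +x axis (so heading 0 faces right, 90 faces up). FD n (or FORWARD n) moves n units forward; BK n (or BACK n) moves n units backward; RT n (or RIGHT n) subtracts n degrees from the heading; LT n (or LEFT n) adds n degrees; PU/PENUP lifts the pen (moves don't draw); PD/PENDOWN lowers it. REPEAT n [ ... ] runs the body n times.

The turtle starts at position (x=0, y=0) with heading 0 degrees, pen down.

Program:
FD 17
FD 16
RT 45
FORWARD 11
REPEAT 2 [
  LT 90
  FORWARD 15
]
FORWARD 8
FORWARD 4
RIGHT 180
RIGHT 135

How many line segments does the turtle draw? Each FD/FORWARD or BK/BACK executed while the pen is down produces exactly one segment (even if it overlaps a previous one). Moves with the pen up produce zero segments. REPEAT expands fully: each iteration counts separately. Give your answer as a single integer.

Answer: 7

Derivation:
Executing turtle program step by step:
Start: pos=(0,0), heading=0, pen down
FD 17: (0,0) -> (17,0) [heading=0, draw]
FD 16: (17,0) -> (33,0) [heading=0, draw]
RT 45: heading 0 -> 315
FD 11: (33,0) -> (40.778,-7.778) [heading=315, draw]
REPEAT 2 [
  -- iteration 1/2 --
  LT 90: heading 315 -> 45
  FD 15: (40.778,-7.778) -> (51.385,2.828) [heading=45, draw]
  -- iteration 2/2 --
  LT 90: heading 45 -> 135
  FD 15: (51.385,2.828) -> (40.778,13.435) [heading=135, draw]
]
FD 8: (40.778,13.435) -> (35.121,19.092) [heading=135, draw]
FD 4: (35.121,19.092) -> (32.293,21.92) [heading=135, draw]
RT 180: heading 135 -> 315
RT 135: heading 315 -> 180
Final: pos=(32.293,21.92), heading=180, 7 segment(s) drawn
Segments drawn: 7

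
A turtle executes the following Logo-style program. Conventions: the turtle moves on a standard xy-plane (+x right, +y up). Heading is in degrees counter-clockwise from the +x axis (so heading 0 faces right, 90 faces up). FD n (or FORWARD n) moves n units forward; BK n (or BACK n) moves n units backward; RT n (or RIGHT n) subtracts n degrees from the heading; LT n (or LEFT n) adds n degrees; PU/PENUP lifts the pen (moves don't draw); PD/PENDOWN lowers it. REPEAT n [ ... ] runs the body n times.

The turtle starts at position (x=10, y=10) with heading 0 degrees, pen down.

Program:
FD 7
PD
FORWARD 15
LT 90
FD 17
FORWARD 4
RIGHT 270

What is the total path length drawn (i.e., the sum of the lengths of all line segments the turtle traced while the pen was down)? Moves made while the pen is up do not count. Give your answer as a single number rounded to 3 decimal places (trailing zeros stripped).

Executing turtle program step by step:
Start: pos=(10,10), heading=0, pen down
FD 7: (10,10) -> (17,10) [heading=0, draw]
PD: pen down
FD 15: (17,10) -> (32,10) [heading=0, draw]
LT 90: heading 0 -> 90
FD 17: (32,10) -> (32,27) [heading=90, draw]
FD 4: (32,27) -> (32,31) [heading=90, draw]
RT 270: heading 90 -> 180
Final: pos=(32,31), heading=180, 4 segment(s) drawn

Segment lengths:
  seg 1: (10,10) -> (17,10), length = 7
  seg 2: (17,10) -> (32,10), length = 15
  seg 3: (32,10) -> (32,27), length = 17
  seg 4: (32,27) -> (32,31), length = 4
Total = 43

Answer: 43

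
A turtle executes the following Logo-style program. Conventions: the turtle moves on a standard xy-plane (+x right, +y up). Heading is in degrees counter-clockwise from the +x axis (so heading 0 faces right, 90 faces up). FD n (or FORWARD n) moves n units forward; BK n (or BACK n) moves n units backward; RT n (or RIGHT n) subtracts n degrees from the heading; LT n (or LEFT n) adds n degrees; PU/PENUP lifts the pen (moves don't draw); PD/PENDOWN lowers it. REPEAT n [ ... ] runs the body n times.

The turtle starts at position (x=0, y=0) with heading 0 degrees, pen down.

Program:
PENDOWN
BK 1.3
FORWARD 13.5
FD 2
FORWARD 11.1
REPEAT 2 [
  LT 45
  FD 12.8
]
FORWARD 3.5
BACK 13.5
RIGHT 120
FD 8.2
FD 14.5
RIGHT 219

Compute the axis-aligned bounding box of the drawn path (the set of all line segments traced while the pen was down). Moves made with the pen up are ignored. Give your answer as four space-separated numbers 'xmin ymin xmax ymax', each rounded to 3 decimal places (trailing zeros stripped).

Executing turtle program step by step:
Start: pos=(0,0), heading=0, pen down
PD: pen down
BK 1.3: (0,0) -> (-1.3,0) [heading=0, draw]
FD 13.5: (-1.3,0) -> (12.2,0) [heading=0, draw]
FD 2: (12.2,0) -> (14.2,0) [heading=0, draw]
FD 11.1: (14.2,0) -> (25.3,0) [heading=0, draw]
REPEAT 2 [
  -- iteration 1/2 --
  LT 45: heading 0 -> 45
  FD 12.8: (25.3,0) -> (34.351,9.051) [heading=45, draw]
  -- iteration 2/2 --
  LT 45: heading 45 -> 90
  FD 12.8: (34.351,9.051) -> (34.351,21.851) [heading=90, draw]
]
FD 3.5: (34.351,21.851) -> (34.351,25.351) [heading=90, draw]
BK 13.5: (34.351,25.351) -> (34.351,11.851) [heading=90, draw]
RT 120: heading 90 -> 330
FD 8.2: (34.351,11.851) -> (41.452,7.751) [heading=330, draw]
FD 14.5: (41.452,7.751) -> (54.01,0.501) [heading=330, draw]
RT 219: heading 330 -> 111
Final: pos=(54.01,0.501), heading=111, 10 segment(s) drawn

Segment endpoints: x in {-1.3, 0, 12.2, 14.2, 25.3, 34.351, 41.452, 54.01}, y in {0, 0.501, 7.751, 9.051, 11.851, 21.851, 25.351}
xmin=-1.3, ymin=0, xmax=54.01, ymax=25.351

Answer: -1.3 0 54.01 25.351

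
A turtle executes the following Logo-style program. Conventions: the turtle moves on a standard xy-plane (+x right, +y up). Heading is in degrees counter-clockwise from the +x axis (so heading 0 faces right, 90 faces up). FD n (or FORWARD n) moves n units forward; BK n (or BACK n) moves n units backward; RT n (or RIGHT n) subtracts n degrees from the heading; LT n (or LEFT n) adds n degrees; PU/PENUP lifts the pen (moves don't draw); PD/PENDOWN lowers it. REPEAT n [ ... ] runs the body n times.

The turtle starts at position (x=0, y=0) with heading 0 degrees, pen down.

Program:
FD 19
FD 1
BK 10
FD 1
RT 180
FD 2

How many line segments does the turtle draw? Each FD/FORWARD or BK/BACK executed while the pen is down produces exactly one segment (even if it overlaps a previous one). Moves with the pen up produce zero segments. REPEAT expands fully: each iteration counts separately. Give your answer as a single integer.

Answer: 5

Derivation:
Executing turtle program step by step:
Start: pos=(0,0), heading=0, pen down
FD 19: (0,0) -> (19,0) [heading=0, draw]
FD 1: (19,0) -> (20,0) [heading=0, draw]
BK 10: (20,0) -> (10,0) [heading=0, draw]
FD 1: (10,0) -> (11,0) [heading=0, draw]
RT 180: heading 0 -> 180
FD 2: (11,0) -> (9,0) [heading=180, draw]
Final: pos=(9,0), heading=180, 5 segment(s) drawn
Segments drawn: 5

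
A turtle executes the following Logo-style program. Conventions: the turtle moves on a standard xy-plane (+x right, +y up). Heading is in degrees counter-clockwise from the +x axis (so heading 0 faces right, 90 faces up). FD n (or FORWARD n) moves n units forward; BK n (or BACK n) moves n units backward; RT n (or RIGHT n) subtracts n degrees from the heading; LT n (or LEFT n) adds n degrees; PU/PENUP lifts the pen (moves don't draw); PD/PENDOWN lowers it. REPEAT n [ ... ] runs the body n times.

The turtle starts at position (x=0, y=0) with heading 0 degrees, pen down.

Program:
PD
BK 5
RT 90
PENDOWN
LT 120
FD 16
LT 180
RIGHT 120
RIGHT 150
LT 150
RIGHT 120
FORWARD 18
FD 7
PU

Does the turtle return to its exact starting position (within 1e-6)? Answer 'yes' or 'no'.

Executing turtle program step by step:
Start: pos=(0,0), heading=0, pen down
PD: pen down
BK 5: (0,0) -> (-5,0) [heading=0, draw]
RT 90: heading 0 -> 270
PD: pen down
LT 120: heading 270 -> 30
FD 16: (-5,0) -> (8.856,8) [heading=30, draw]
LT 180: heading 30 -> 210
RT 120: heading 210 -> 90
RT 150: heading 90 -> 300
LT 150: heading 300 -> 90
RT 120: heading 90 -> 330
FD 18: (8.856,8) -> (24.445,-1) [heading=330, draw]
FD 7: (24.445,-1) -> (30.507,-4.5) [heading=330, draw]
PU: pen up
Final: pos=(30.507,-4.5), heading=330, 4 segment(s) drawn

Start position: (0, 0)
Final position: (30.507, -4.5)
Distance = 30.837; >= 1e-6 -> NOT closed

Answer: no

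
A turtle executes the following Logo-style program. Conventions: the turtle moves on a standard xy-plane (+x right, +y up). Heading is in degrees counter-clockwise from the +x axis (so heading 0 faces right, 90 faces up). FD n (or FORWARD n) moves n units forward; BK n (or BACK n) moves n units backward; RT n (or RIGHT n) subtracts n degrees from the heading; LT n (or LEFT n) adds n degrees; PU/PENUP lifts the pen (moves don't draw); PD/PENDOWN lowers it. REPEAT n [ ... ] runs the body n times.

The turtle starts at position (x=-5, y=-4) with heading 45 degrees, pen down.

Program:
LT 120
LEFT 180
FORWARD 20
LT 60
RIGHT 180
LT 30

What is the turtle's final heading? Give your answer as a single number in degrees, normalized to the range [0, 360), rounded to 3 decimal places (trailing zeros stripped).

Answer: 255

Derivation:
Executing turtle program step by step:
Start: pos=(-5,-4), heading=45, pen down
LT 120: heading 45 -> 165
LT 180: heading 165 -> 345
FD 20: (-5,-4) -> (14.319,-9.176) [heading=345, draw]
LT 60: heading 345 -> 45
RT 180: heading 45 -> 225
LT 30: heading 225 -> 255
Final: pos=(14.319,-9.176), heading=255, 1 segment(s) drawn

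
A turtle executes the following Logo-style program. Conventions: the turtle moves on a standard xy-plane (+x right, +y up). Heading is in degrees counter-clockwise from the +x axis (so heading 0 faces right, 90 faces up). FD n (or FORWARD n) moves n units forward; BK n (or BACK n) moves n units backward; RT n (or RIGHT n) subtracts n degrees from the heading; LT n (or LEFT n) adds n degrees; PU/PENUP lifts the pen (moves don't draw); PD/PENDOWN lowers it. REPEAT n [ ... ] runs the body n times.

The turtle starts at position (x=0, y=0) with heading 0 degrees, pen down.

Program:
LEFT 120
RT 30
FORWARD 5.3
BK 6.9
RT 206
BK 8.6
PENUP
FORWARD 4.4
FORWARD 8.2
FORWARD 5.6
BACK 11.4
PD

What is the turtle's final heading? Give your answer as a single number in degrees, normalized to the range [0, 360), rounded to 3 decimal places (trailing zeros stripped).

Executing turtle program step by step:
Start: pos=(0,0), heading=0, pen down
LT 120: heading 0 -> 120
RT 30: heading 120 -> 90
FD 5.3: (0,0) -> (0,5.3) [heading=90, draw]
BK 6.9: (0,5.3) -> (0,-1.6) [heading=90, draw]
RT 206: heading 90 -> 244
BK 8.6: (0,-1.6) -> (3.77,6.13) [heading=244, draw]
PU: pen up
FD 4.4: (3.77,6.13) -> (1.841,2.175) [heading=244, move]
FD 8.2: (1.841,2.175) -> (-1.753,-5.195) [heading=244, move]
FD 5.6: (-1.753,-5.195) -> (-4.208,-10.228) [heading=244, move]
BK 11.4: (-4.208,-10.228) -> (0.789,0.018) [heading=244, move]
PD: pen down
Final: pos=(0.789,0.018), heading=244, 3 segment(s) drawn

Answer: 244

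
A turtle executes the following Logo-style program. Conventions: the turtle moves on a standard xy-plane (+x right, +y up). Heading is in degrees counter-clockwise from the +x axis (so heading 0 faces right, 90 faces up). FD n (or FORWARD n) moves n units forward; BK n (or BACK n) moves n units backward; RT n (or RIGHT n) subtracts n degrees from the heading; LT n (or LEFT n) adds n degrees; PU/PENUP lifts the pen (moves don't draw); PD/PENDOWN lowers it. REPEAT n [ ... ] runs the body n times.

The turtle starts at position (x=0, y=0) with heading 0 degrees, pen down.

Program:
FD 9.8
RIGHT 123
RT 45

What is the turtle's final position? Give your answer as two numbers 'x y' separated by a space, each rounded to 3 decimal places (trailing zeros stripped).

Answer: 9.8 0

Derivation:
Executing turtle program step by step:
Start: pos=(0,0), heading=0, pen down
FD 9.8: (0,0) -> (9.8,0) [heading=0, draw]
RT 123: heading 0 -> 237
RT 45: heading 237 -> 192
Final: pos=(9.8,0), heading=192, 1 segment(s) drawn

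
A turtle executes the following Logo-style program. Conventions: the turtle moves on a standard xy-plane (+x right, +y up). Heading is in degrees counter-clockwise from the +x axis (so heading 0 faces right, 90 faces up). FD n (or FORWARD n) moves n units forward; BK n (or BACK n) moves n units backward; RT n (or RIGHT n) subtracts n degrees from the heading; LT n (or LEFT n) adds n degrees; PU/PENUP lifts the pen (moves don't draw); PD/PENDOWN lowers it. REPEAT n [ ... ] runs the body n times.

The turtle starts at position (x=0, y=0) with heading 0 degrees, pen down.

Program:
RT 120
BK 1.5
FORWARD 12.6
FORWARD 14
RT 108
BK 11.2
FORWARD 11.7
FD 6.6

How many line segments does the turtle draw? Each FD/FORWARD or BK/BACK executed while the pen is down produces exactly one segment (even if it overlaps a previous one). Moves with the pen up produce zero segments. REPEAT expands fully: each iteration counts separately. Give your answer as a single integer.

Executing turtle program step by step:
Start: pos=(0,0), heading=0, pen down
RT 120: heading 0 -> 240
BK 1.5: (0,0) -> (0.75,1.299) [heading=240, draw]
FD 12.6: (0.75,1.299) -> (-5.55,-9.613) [heading=240, draw]
FD 14: (-5.55,-9.613) -> (-12.55,-21.737) [heading=240, draw]
RT 108: heading 240 -> 132
BK 11.2: (-12.55,-21.737) -> (-5.056,-30.06) [heading=132, draw]
FD 11.7: (-5.056,-30.06) -> (-12.885,-21.366) [heading=132, draw]
FD 6.6: (-12.885,-21.366) -> (-17.301,-16.461) [heading=132, draw]
Final: pos=(-17.301,-16.461), heading=132, 6 segment(s) drawn
Segments drawn: 6

Answer: 6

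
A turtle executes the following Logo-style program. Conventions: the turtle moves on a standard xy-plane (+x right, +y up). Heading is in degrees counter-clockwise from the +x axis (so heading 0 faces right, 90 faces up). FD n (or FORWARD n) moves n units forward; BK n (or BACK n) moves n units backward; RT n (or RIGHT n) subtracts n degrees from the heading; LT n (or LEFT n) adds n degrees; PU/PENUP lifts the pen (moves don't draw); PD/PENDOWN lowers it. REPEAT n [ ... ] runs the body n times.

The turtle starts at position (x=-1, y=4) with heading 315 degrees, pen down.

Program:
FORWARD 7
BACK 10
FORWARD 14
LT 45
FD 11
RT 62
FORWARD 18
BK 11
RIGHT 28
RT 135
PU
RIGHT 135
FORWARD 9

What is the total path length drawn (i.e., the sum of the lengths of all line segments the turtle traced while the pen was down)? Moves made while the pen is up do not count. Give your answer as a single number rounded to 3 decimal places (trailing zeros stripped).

Executing turtle program step by step:
Start: pos=(-1,4), heading=315, pen down
FD 7: (-1,4) -> (3.95,-0.95) [heading=315, draw]
BK 10: (3.95,-0.95) -> (-3.121,6.121) [heading=315, draw]
FD 14: (-3.121,6.121) -> (6.778,-3.778) [heading=315, draw]
LT 45: heading 315 -> 0
FD 11: (6.778,-3.778) -> (17.778,-3.778) [heading=0, draw]
RT 62: heading 0 -> 298
FD 18: (17.778,-3.778) -> (26.229,-19.671) [heading=298, draw]
BK 11: (26.229,-19.671) -> (21.064,-9.959) [heading=298, draw]
RT 28: heading 298 -> 270
RT 135: heading 270 -> 135
PU: pen up
RT 135: heading 135 -> 0
FD 9: (21.064,-9.959) -> (30.064,-9.959) [heading=0, move]
Final: pos=(30.064,-9.959), heading=0, 6 segment(s) drawn

Segment lengths:
  seg 1: (-1,4) -> (3.95,-0.95), length = 7
  seg 2: (3.95,-0.95) -> (-3.121,6.121), length = 10
  seg 3: (-3.121,6.121) -> (6.778,-3.778), length = 14
  seg 4: (6.778,-3.778) -> (17.778,-3.778), length = 11
  seg 5: (17.778,-3.778) -> (26.229,-19.671), length = 18
  seg 6: (26.229,-19.671) -> (21.064,-9.959), length = 11
Total = 71

Answer: 71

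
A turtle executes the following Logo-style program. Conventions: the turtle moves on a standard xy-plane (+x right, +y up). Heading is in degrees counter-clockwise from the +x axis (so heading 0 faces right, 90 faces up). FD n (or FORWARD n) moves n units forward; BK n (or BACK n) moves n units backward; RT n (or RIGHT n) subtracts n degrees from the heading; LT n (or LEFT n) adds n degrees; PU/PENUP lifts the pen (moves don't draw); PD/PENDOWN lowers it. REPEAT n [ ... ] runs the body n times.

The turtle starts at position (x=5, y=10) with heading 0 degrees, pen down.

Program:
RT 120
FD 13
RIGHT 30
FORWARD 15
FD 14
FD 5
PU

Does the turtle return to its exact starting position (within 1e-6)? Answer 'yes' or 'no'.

Executing turtle program step by step:
Start: pos=(5,10), heading=0, pen down
RT 120: heading 0 -> 240
FD 13: (5,10) -> (-1.5,-1.258) [heading=240, draw]
RT 30: heading 240 -> 210
FD 15: (-1.5,-1.258) -> (-14.49,-8.758) [heading=210, draw]
FD 14: (-14.49,-8.758) -> (-26.615,-15.758) [heading=210, draw]
FD 5: (-26.615,-15.758) -> (-30.945,-18.258) [heading=210, draw]
PU: pen up
Final: pos=(-30.945,-18.258), heading=210, 4 segment(s) drawn

Start position: (5, 10)
Final position: (-30.945, -18.258)
Distance = 45.723; >= 1e-6 -> NOT closed

Answer: no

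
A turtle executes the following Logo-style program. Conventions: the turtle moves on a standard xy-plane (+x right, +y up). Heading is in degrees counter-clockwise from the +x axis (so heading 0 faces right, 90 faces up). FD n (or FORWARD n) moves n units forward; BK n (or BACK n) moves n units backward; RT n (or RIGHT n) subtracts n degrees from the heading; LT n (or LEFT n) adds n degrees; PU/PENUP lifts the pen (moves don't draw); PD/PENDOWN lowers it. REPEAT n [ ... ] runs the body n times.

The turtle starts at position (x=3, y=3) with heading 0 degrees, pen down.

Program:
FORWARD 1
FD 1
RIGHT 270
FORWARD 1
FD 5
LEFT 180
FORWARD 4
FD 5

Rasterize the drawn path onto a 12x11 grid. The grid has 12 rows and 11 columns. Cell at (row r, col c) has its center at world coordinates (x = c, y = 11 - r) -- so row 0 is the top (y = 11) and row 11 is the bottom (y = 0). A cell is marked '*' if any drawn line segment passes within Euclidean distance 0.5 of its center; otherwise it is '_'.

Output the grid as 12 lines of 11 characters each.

Segment 0: (3,3) -> (4,3)
Segment 1: (4,3) -> (5,3)
Segment 2: (5,3) -> (5,4)
Segment 3: (5,4) -> (5,9)
Segment 4: (5,9) -> (5,5)
Segment 5: (5,5) -> (5,0)

Answer: ___________
___________
_____*_____
_____*_____
_____*_____
_____*_____
_____*_____
_____*_____
___***_____
_____*_____
_____*_____
_____*_____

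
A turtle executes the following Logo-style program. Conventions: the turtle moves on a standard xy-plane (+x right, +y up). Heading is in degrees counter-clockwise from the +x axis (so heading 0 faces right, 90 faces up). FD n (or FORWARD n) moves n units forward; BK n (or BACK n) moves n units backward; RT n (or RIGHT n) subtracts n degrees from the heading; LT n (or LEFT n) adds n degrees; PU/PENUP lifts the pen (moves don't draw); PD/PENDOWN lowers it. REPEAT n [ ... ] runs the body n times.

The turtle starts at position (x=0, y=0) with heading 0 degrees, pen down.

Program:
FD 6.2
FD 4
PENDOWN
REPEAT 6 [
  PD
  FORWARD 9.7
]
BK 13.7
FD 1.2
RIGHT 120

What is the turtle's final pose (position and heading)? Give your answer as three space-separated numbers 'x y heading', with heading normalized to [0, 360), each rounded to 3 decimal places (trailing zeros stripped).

Answer: 55.9 0 240

Derivation:
Executing turtle program step by step:
Start: pos=(0,0), heading=0, pen down
FD 6.2: (0,0) -> (6.2,0) [heading=0, draw]
FD 4: (6.2,0) -> (10.2,0) [heading=0, draw]
PD: pen down
REPEAT 6 [
  -- iteration 1/6 --
  PD: pen down
  FD 9.7: (10.2,0) -> (19.9,0) [heading=0, draw]
  -- iteration 2/6 --
  PD: pen down
  FD 9.7: (19.9,0) -> (29.6,0) [heading=0, draw]
  -- iteration 3/6 --
  PD: pen down
  FD 9.7: (29.6,0) -> (39.3,0) [heading=0, draw]
  -- iteration 4/6 --
  PD: pen down
  FD 9.7: (39.3,0) -> (49,0) [heading=0, draw]
  -- iteration 5/6 --
  PD: pen down
  FD 9.7: (49,0) -> (58.7,0) [heading=0, draw]
  -- iteration 6/6 --
  PD: pen down
  FD 9.7: (58.7,0) -> (68.4,0) [heading=0, draw]
]
BK 13.7: (68.4,0) -> (54.7,0) [heading=0, draw]
FD 1.2: (54.7,0) -> (55.9,0) [heading=0, draw]
RT 120: heading 0 -> 240
Final: pos=(55.9,0), heading=240, 10 segment(s) drawn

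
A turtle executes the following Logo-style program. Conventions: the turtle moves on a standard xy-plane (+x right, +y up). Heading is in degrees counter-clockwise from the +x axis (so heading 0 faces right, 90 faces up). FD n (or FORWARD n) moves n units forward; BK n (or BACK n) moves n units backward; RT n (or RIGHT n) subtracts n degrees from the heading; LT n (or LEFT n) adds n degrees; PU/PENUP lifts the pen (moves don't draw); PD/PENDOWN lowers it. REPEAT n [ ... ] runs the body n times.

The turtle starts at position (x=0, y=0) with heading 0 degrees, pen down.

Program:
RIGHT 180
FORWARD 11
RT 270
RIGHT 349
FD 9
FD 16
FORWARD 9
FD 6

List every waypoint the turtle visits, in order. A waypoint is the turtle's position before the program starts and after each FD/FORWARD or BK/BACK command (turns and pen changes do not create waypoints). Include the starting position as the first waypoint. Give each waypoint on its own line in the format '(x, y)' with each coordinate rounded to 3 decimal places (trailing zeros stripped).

Answer: (0, 0)
(-11, 0)
(-9.283, -8.835)
(-6.23, -24.541)
(-4.512, -33.375)
(-3.368, -39.265)

Derivation:
Executing turtle program step by step:
Start: pos=(0,0), heading=0, pen down
RT 180: heading 0 -> 180
FD 11: (0,0) -> (-11,0) [heading=180, draw]
RT 270: heading 180 -> 270
RT 349: heading 270 -> 281
FD 9: (-11,0) -> (-9.283,-8.835) [heading=281, draw]
FD 16: (-9.283,-8.835) -> (-6.23,-24.541) [heading=281, draw]
FD 9: (-6.23,-24.541) -> (-4.512,-33.375) [heading=281, draw]
FD 6: (-4.512,-33.375) -> (-3.368,-39.265) [heading=281, draw]
Final: pos=(-3.368,-39.265), heading=281, 5 segment(s) drawn
Waypoints (6 total):
(0, 0)
(-11, 0)
(-9.283, -8.835)
(-6.23, -24.541)
(-4.512, -33.375)
(-3.368, -39.265)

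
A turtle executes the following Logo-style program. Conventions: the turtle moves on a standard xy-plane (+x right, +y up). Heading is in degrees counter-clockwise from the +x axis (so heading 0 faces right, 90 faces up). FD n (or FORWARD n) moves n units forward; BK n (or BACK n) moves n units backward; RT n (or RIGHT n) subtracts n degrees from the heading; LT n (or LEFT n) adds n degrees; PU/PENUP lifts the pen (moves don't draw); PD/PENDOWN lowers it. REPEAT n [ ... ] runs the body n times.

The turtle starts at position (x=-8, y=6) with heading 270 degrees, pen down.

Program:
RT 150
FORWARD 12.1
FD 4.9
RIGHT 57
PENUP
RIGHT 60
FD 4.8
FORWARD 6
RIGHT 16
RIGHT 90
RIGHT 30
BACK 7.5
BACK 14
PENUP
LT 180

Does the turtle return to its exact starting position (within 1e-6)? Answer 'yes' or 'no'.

Answer: no

Derivation:
Executing turtle program step by step:
Start: pos=(-8,6), heading=270, pen down
RT 150: heading 270 -> 120
FD 12.1: (-8,6) -> (-14.05,16.479) [heading=120, draw]
FD 4.9: (-14.05,16.479) -> (-16.5,20.722) [heading=120, draw]
RT 57: heading 120 -> 63
PU: pen up
RT 60: heading 63 -> 3
FD 4.8: (-16.5,20.722) -> (-11.707,20.974) [heading=3, move]
FD 6: (-11.707,20.974) -> (-5.715,21.288) [heading=3, move]
RT 16: heading 3 -> 347
RT 90: heading 347 -> 257
RT 30: heading 257 -> 227
BK 7.5: (-5.715,21.288) -> (-0.6,26.773) [heading=227, move]
BK 14: (-0.6,26.773) -> (8.948,37.012) [heading=227, move]
PU: pen up
LT 180: heading 227 -> 47
Final: pos=(8.948,37.012), heading=47, 2 segment(s) drawn

Start position: (-8, 6)
Final position: (8.948, 37.012)
Distance = 35.341; >= 1e-6 -> NOT closed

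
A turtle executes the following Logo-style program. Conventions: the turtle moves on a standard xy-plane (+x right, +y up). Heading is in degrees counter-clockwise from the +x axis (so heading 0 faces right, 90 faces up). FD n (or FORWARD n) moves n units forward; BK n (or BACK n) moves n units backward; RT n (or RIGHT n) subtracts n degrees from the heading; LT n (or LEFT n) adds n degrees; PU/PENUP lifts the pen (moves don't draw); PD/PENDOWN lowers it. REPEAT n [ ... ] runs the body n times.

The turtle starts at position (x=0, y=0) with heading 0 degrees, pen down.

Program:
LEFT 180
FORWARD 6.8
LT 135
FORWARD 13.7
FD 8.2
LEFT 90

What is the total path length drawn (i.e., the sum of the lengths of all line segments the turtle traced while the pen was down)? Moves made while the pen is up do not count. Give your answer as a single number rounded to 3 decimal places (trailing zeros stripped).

Answer: 28.7

Derivation:
Executing turtle program step by step:
Start: pos=(0,0), heading=0, pen down
LT 180: heading 0 -> 180
FD 6.8: (0,0) -> (-6.8,0) [heading=180, draw]
LT 135: heading 180 -> 315
FD 13.7: (-6.8,0) -> (2.887,-9.687) [heading=315, draw]
FD 8.2: (2.887,-9.687) -> (8.686,-15.486) [heading=315, draw]
LT 90: heading 315 -> 45
Final: pos=(8.686,-15.486), heading=45, 3 segment(s) drawn

Segment lengths:
  seg 1: (0,0) -> (-6.8,0), length = 6.8
  seg 2: (-6.8,0) -> (2.887,-9.687), length = 13.7
  seg 3: (2.887,-9.687) -> (8.686,-15.486), length = 8.2
Total = 28.7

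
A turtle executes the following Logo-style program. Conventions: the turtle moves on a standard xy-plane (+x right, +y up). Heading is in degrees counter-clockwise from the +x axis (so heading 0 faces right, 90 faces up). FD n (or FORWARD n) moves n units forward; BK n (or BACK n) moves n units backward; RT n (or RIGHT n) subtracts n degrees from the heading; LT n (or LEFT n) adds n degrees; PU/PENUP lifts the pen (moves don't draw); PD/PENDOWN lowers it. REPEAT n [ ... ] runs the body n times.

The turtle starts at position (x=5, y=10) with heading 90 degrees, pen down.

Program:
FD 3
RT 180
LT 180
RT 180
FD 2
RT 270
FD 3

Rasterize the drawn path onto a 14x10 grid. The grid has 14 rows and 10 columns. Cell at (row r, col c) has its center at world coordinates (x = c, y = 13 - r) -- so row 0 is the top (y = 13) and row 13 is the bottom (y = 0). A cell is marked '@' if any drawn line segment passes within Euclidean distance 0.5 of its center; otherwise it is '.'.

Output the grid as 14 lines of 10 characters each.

Segment 0: (5,10) -> (5,13)
Segment 1: (5,13) -> (5,11)
Segment 2: (5,11) -> (8,11)

Answer: .....@....
.....@....
.....@@@@.
.....@....
..........
..........
..........
..........
..........
..........
..........
..........
..........
..........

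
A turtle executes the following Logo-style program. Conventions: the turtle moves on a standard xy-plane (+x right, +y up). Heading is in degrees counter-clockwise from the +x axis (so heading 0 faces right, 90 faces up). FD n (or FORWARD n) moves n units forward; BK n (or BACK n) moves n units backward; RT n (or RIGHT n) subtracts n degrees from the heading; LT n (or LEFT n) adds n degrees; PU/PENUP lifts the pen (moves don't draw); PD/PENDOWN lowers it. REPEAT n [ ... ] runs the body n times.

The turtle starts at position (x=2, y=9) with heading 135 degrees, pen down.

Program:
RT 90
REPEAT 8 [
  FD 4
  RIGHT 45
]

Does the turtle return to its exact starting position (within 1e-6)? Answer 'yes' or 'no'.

Executing turtle program step by step:
Start: pos=(2,9), heading=135, pen down
RT 90: heading 135 -> 45
REPEAT 8 [
  -- iteration 1/8 --
  FD 4: (2,9) -> (4.828,11.828) [heading=45, draw]
  RT 45: heading 45 -> 0
  -- iteration 2/8 --
  FD 4: (4.828,11.828) -> (8.828,11.828) [heading=0, draw]
  RT 45: heading 0 -> 315
  -- iteration 3/8 --
  FD 4: (8.828,11.828) -> (11.657,9) [heading=315, draw]
  RT 45: heading 315 -> 270
  -- iteration 4/8 --
  FD 4: (11.657,9) -> (11.657,5) [heading=270, draw]
  RT 45: heading 270 -> 225
  -- iteration 5/8 --
  FD 4: (11.657,5) -> (8.828,2.172) [heading=225, draw]
  RT 45: heading 225 -> 180
  -- iteration 6/8 --
  FD 4: (8.828,2.172) -> (4.828,2.172) [heading=180, draw]
  RT 45: heading 180 -> 135
  -- iteration 7/8 --
  FD 4: (4.828,2.172) -> (2,5) [heading=135, draw]
  RT 45: heading 135 -> 90
  -- iteration 8/8 --
  FD 4: (2,5) -> (2,9) [heading=90, draw]
  RT 45: heading 90 -> 45
]
Final: pos=(2,9), heading=45, 8 segment(s) drawn

Start position: (2, 9)
Final position: (2, 9)
Distance = 0; < 1e-6 -> CLOSED

Answer: yes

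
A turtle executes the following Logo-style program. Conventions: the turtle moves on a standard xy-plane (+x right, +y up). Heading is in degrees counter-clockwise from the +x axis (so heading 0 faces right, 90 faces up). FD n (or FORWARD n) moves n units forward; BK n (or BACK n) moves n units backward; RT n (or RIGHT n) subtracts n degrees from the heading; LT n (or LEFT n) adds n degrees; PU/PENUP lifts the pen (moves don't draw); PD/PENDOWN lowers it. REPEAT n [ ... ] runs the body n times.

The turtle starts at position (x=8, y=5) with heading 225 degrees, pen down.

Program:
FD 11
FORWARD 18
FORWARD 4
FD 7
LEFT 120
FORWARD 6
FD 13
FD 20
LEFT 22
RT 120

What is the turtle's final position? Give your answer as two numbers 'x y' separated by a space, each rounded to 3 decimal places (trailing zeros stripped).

Answer: 17.387 -33.378

Derivation:
Executing turtle program step by step:
Start: pos=(8,5), heading=225, pen down
FD 11: (8,5) -> (0.222,-2.778) [heading=225, draw]
FD 18: (0.222,-2.778) -> (-12.506,-15.506) [heading=225, draw]
FD 4: (-12.506,-15.506) -> (-15.335,-18.335) [heading=225, draw]
FD 7: (-15.335,-18.335) -> (-20.284,-23.284) [heading=225, draw]
LT 120: heading 225 -> 345
FD 6: (-20.284,-23.284) -> (-14.489,-24.837) [heading=345, draw]
FD 13: (-14.489,-24.837) -> (-1.932,-28.202) [heading=345, draw]
FD 20: (-1.932,-28.202) -> (17.387,-33.378) [heading=345, draw]
LT 22: heading 345 -> 7
RT 120: heading 7 -> 247
Final: pos=(17.387,-33.378), heading=247, 7 segment(s) drawn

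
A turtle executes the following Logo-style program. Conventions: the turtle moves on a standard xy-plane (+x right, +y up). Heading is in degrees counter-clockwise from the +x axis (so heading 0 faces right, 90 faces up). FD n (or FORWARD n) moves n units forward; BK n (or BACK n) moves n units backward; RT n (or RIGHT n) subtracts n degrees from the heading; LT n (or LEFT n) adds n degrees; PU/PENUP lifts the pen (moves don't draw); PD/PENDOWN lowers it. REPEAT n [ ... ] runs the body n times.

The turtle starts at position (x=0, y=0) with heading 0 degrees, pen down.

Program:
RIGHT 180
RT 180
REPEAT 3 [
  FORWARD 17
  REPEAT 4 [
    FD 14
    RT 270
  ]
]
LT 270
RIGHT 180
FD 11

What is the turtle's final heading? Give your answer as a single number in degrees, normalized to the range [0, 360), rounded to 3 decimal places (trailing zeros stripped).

Executing turtle program step by step:
Start: pos=(0,0), heading=0, pen down
RT 180: heading 0 -> 180
RT 180: heading 180 -> 0
REPEAT 3 [
  -- iteration 1/3 --
  FD 17: (0,0) -> (17,0) [heading=0, draw]
  REPEAT 4 [
    -- iteration 1/4 --
    FD 14: (17,0) -> (31,0) [heading=0, draw]
    RT 270: heading 0 -> 90
    -- iteration 2/4 --
    FD 14: (31,0) -> (31,14) [heading=90, draw]
    RT 270: heading 90 -> 180
    -- iteration 3/4 --
    FD 14: (31,14) -> (17,14) [heading=180, draw]
    RT 270: heading 180 -> 270
    -- iteration 4/4 --
    FD 14: (17,14) -> (17,0) [heading=270, draw]
    RT 270: heading 270 -> 0
  ]
  -- iteration 2/3 --
  FD 17: (17,0) -> (34,0) [heading=0, draw]
  REPEAT 4 [
    -- iteration 1/4 --
    FD 14: (34,0) -> (48,0) [heading=0, draw]
    RT 270: heading 0 -> 90
    -- iteration 2/4 --
    FD 14: (48,0) -> (48,14) [heading=90, draw]
    RT 270: heading 90 -> 180
    -- iteration 3/4 --
    FD 14: (48,14) -> (34,14) [heading=180, draw]
    RT 270: heading 180 -> 270
    -- iteration 4/4 --
    FD 14: (34,14) -> (34,0) [heading=270, draw]
    RT 270: heading 270 -> 0
  ]
  -- iteration 3/3 --
  FD 17: (34,0) -> (51,0) [heading=0, draw]
  REPEAT 4 [
    -- iteration 1/4 --
    FD 14: (51,0) -> (65,0) [heading=0, draw]
    RT 270: heading 0 -> 90
    -- iteration 2/4 --
    FD 14: (65,0) -> (65,14) [heading=90, draw]
    RT 270: heading 90 -> 180
    -- iteration 3/4 --
    FD 14: (65,14) -> (51,14) [heading=180, draw]
    RT 270: heading 180 -> 270
    -- iteration 4/4 --
    FD 14: (51,14) -> (51,0) [heading=270, draw]
    RT 270: heading 270 -> 0
  ]
]
LT 270: heading 0 -> 270
RT 180: heading 270 -> 90
FD 11: (51,0) -> (51,11) [heading=90, draw]
Final: pos=(51,11), heading=90, 16 segment(s) drawn

Answer: 90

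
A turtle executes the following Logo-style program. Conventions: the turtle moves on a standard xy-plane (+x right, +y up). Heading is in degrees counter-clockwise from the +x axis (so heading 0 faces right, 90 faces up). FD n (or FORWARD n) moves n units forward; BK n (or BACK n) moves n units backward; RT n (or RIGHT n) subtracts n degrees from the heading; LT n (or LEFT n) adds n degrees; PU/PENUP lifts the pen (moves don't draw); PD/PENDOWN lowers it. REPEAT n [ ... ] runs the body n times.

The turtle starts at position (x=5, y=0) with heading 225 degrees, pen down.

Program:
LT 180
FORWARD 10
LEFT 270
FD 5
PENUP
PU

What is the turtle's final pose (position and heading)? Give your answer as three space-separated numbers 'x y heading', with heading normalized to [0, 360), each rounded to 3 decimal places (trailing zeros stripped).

Answer: 15.607 3.536 315

Derivation:
Executing turtle program step by step:
Start: pos=(5,0), heading=225, pen down
LT 180: heading 225 -> 45
FD 10: (5,0) -> (12.071,7.071) [heading=45, draw]
LT 270: heading 45 -> 315
FD 5: (12.071,7.071) -> (15.607,3.536) [heading=315, draw]
PU: pen up
PU: pen up
Final: pos=(15.607,3.536), heading=315, 2 segment(s) drawn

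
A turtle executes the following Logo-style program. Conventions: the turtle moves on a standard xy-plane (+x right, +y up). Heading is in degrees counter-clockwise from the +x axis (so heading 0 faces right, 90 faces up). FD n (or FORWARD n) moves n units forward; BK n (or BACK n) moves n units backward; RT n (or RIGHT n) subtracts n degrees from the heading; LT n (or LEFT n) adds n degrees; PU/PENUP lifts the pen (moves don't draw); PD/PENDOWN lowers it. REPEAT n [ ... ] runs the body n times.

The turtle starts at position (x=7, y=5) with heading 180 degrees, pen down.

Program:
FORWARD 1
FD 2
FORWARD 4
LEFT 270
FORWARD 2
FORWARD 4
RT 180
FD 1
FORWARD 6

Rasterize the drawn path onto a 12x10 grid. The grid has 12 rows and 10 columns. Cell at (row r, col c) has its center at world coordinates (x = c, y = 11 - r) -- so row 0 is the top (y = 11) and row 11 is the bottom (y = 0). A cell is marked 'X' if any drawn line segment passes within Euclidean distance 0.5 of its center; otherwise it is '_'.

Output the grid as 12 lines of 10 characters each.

Answer: X_________
X_________
X_________
X_________
X_________
X_________
XXXXXXXX__
X_________
__________
__________
__________
__________

Derivation:
Segment 0: (7,5) -> (6,5)
Segment 1: (6,5) -> (4,5)
Segment 2: (4,5) -> (0,5)
Segment 3: (0,5) -> (0,7)
Segment 4: (0,7) -> (0,11)
Segment 5: (0,11) -> (0,10)
Segment 6: (0,10) -> (0,4)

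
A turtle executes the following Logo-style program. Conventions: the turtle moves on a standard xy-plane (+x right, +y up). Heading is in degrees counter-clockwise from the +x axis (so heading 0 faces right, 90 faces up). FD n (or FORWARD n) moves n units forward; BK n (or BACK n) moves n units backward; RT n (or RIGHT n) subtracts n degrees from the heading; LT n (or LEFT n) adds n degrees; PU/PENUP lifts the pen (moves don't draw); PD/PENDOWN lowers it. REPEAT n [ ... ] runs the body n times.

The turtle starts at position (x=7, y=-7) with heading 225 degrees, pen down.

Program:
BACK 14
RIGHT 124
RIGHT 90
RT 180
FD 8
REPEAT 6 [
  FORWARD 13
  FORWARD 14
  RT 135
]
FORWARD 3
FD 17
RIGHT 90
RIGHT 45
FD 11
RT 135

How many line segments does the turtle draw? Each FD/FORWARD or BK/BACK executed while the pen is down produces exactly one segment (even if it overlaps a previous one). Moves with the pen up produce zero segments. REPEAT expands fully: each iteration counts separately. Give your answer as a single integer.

Executing turtle program step by step:
Start: pos=(7,-7), heading=225, pen down
BK 14: (7,-7) -> (16.899,2.899) [heading=225, draw]
RT 124: heading 225 -> 101
RT 90: heading 101 -> 11
RT 180: heading 11 -> 191
FD 8: (16.899,2.899) -> (9.046,1.373) [heading=191, draw]
REPEAT 6 [
  -- iteration 1/6 --
  FD 13: (9.046,1.373) -> (-3.715,-1.107) [heading=191, draw]
  FD 14: (-3.715,-1.107) -> (-17.457,-3.779) [heading=191, draw]
  RT 135: heading 191 -> 56
  -- iteration 2/6 --
  FD 13: (-17.457,-3.779) -> (-10.188,6.999) [heading=56, draw]
  FD 14: (-10.188,6.999) -> (-2.359,18.605) [heading=56, draw]
  RT 135: heading 56 -> 281
  -- iteration 3/6 --
  FD 13: (-2.359,18.605) -> (0.121,5.844) [heading=281, draw]
  FD 14: (0.121,5.844) -> (2.793,-7.899) [heading=281, draw]
  RT 135: heading 281 -> 146
  -- iteration 4/6 --
  FD 13: (2.793,-7.899) -> (-7.985,-0.629) [heading=146, draw]
  FD 14: (-7.985,-0.629) -> (-19.591,7.199) [heading=146, draw]
  RT 135: heading 146 -> 11
  -- iteration 5/6 --
  FD 13: (-19.591,7.199) -> (-6.83,9.68) [heading=11, draw]
  FD 14: (-6.83,9.68) -> (6.913,12.351) [heading=11, draw]
  RT 135: heading 11 -> 236
  -- iteration 6/6 --
  FD 13: (6.913,12.351) -> (-0.357,1.574) [heading=236, draw]
  FD 14: (-0.357,1.574) -> (-8.186,-10.033) [heading=236, draw]
  RT 135: heading 236 -> 101
]
FD 3: (-8.186,-10.033) -> (-8.758,-7.088) [heading=101, draw]
FD 17: (-8.758,-7.088) -> (-12.002,9.6) [heading=101, draw]
RT 90: heading 101 -> 11
RT 45: heading 11 -> 326
FD 11: (-12.002,9.6) -> (-2.882,3.449) [heading=326, draw]
RT 135: heading 326 -> 191
Final: pos=(-2.882,3.449), heading=191, 17 segment(s) drawn
Segments drawn: 17

Answer: 17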